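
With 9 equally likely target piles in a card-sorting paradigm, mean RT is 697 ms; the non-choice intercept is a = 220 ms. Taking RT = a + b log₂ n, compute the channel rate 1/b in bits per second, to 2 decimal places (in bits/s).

6.65 bits/s

b = (697 − 220)/log₂ 9 = 477/3.1699 = 150.477 ms per bit = 0.15048 s/bit; the reciprocal is 6.646 bits/s.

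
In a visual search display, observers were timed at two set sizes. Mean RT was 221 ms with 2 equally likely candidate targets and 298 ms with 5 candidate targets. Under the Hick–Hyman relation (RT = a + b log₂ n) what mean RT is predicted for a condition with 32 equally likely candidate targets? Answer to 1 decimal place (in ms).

454.0 ms

RT is linear in log₂ n, so two points fix the line:
  b = (298 − 221) / (log₂ 5 − log₂ 2) = 77 / (2.3219 − 1) = 58.248 ms/bit
  a = 221 − 58.248 × 1 = 162.752 ms
Then RT(32) = 162.752 + 58.248 × log₂ 32 = 162.752 + 58.248 × 5 ≈ 453.993 ms.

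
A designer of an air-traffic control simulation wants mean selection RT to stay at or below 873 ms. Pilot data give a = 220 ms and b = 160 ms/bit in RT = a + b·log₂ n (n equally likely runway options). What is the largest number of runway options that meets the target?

Set 220 + 160·log₂ n ≤ 873 → log₂ n ≤ (873 − 220)/160 = 4.0812.
So n ≤ 2^4.0812 = 16.927; the largest integer n is 16.

16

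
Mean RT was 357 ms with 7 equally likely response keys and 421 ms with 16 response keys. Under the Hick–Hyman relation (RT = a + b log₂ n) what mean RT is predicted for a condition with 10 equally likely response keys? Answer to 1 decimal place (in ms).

With log₂ n on the abscissa the relation is linear; from the two conditions:
  b = (421 − 357) / (log₂ 16 − log₂ 7) = 64 / (4 − 2.8074) = 53.662 ms/bit
  a = 357 − 53.662 × 2.8074 = 206.351 ms
Then RT(10) = 206.351 + 53.662 × log₂ 10 = 206.351 + 53.662 × 3.3219 ≈ 384.613 ms.

384.6 ms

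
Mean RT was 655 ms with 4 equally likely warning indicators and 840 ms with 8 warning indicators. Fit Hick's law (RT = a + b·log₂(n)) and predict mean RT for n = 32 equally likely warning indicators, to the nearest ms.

With log₂ n on the abscissa the relation is linear; from the two conditions:
  b = (840 − 655) / (log₂ 8 − log₂ 4) = 185 / (3 − 2) = 185 ms/bit
  a = 655 − 185 × 2 = 285 ms
Then RT(32) = 285 + 185 × log₂ 32 = 285 + 185 × 5 ≈ 1210.000 ms.

1210 ms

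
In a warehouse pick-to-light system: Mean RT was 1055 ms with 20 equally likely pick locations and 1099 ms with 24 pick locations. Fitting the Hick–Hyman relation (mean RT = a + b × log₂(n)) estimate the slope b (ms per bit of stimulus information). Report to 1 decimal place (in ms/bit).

167.3 ms/bit

Slope: b = (1099 − 1055) / (log₂ 24 − log₂ 20) = 44/0.2630 = 167.278 ms/bit.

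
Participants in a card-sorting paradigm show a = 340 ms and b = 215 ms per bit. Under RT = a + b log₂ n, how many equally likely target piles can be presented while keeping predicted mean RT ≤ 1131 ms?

Information budget: (1131 − 340)/215 = 3.6791 bits, so n ≤ 2^3.6791 = 12.809 → at most 12.

12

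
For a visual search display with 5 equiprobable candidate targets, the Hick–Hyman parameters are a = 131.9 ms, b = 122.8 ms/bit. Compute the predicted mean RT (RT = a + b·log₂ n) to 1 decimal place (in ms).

log₂(5) = 2.3219 bits, so RT = 131.9 + 122.8 × 2.3219 ≈ 417.033 ms.

417.0 ms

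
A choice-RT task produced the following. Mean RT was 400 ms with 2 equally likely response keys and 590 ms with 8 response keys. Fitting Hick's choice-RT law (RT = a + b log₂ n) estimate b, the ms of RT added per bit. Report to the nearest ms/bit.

95 ms/bit

b = (RT₂ − RT₁)/(log₂ n₂ − log₂ n₁) = (590 − 400)/(3 − 1) = 95 ms/bit.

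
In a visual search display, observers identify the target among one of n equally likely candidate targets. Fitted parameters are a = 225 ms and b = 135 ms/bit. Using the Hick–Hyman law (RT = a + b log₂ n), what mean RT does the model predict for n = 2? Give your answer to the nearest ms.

log₂(2) = 1 bits, so RT = 225 + 135 × 1 ≈ 360.000 ms.

360 ms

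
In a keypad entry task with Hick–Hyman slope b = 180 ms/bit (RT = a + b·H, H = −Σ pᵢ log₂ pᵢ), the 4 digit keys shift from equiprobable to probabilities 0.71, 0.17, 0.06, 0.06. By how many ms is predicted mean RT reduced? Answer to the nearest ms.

131 ms

Equiprobable entropy H₀ = log₂ 4 = 2.0000 bits.
Skewed entropy H = −Σ pᵢ log₂ pᵢ = 1.2725 bits.
ΔRT = b·(H₀ − H) = 180 × 0.7275 = 130.96 ms.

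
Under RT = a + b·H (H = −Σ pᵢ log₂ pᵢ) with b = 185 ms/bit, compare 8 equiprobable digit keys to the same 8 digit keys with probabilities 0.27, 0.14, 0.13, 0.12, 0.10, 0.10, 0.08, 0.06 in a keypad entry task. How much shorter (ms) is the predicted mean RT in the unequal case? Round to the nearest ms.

The RT saving is b·ΔH. Equiprobable H₀ = log₂(8) = 3.0000 bits; with the given probabilities H = 2.8563 bits.
b·(H₀ − H) = 185 × (3.0000 − 2.8563) = 26.59 ms.

27 ms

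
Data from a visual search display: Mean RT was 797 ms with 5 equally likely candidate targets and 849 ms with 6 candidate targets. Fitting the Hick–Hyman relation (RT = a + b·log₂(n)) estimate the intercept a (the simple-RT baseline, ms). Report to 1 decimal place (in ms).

Slope: b = (849 − 797) / (log₂ 6 − log₂ 5) = 52/0.2630 = 197.693 ms/bit.
a = RT₁ − b·log₂ n₁ = 797 − 197.693 × 2.3219 = 337.972 ms.

338.0 ms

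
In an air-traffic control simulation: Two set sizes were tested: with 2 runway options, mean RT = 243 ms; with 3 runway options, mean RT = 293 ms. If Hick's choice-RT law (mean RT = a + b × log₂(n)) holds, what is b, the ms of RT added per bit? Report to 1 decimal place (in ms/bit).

85.5 ms/bit

Slope: b = (293 − 243) / (log₂ 3 − log₂ 2) = 50/0.5850 = 85.476 ms/bit.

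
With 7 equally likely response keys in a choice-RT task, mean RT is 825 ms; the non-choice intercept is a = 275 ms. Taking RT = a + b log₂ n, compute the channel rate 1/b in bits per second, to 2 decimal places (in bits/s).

5.10 bits/s

b = (825 − 275)/log₂ 7 = 550/2.8074 = 195.914 ms per bit = 0.19591 s/bit; the reciprocal is 5.104 bits/s.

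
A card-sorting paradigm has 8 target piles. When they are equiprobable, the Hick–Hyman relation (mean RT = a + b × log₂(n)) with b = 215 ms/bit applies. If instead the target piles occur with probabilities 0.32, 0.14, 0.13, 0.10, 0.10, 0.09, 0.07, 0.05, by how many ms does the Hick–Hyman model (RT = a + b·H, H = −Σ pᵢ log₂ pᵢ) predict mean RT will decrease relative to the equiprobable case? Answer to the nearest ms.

50 ms

The RT saving is b·ΔH. Equiprobable H₀ = log₂(8) = 3.0000 bits; with the given probabilities H = 2.7675 bits.
b·(H₀ − H) = 215 × (3.0000 − 2.7675) = 49.99 ms.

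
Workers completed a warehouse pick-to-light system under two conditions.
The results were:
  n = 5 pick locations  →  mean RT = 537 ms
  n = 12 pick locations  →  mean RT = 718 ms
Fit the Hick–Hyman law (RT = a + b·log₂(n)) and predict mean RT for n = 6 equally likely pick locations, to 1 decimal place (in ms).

574.7 ms

RT is linear in log₂ n, so two points fix the line:
  b = (718 − 537) / (log₂ 12 − log₂ 5) = 181 / (3.5850 − 2.3219) = 143.306 ms/bit
  a = 537 − 143.306 × 2.3219 = 204.255 ms
Then RT(6) = 204.255 + 143.306 × log₂ 6 = 204.255 + 143.306 × 2.5850 ≈ 574.694 ms.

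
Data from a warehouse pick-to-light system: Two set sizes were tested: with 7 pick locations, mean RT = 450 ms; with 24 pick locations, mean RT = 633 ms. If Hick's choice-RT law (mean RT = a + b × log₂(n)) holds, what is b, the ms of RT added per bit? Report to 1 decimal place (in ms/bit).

102.9 ms/bit

Slope: b = (633 − 450) / (log₂ 24 − log₂ 7) = 183/1.7776 = 102.947 ms/bit.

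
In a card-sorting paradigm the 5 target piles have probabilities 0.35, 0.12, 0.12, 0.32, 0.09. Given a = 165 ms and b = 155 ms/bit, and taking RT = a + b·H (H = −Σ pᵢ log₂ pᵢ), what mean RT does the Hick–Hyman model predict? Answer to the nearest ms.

491 ms

H = 0.35·log₂(1/0.35) + 0.12·log₂(1/0.12) + 0.12·log₂(1/0.12) + 0.32·log₂(1/0.32) + 0.09·log₂(1/0.09) = 2.1029 bits.
RT = 165 + 155 × 2.1029 = 490.95 ms.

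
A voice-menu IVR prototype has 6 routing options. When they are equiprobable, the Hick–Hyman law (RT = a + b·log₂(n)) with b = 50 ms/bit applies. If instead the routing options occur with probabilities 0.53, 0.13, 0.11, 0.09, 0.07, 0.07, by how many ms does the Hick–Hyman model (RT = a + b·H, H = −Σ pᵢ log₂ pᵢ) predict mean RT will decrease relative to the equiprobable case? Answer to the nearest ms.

26 ms

Equiprobable entropy H₀ = log₂ 6 = 2.5850 bits.
Skewed entropy H = −Σ pᵢ log₂ pᵢ = 2.0681 bits.
ΔRT = b·(H₀ − H) = 50 × 0.5168 = 25.84 ms.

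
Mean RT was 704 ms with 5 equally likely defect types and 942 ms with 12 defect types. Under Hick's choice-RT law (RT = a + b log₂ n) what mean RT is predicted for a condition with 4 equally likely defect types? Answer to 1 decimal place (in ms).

643.3 ms

RT is linear in log₂ n, so two points fix the line:
  b = (942 − 704) / (log₂ 12 − log₂ 5) = 238 / (3.5850 − 2.3219) = 188.435 ms/bit
  a = 704 − 188.435 × 2.3219 = 266.467 ms
Then RT(4) = 266.467 + 188.435 × log₂ 4 = 266.467 + 188.435 × 2 ≈ 643.337 ms.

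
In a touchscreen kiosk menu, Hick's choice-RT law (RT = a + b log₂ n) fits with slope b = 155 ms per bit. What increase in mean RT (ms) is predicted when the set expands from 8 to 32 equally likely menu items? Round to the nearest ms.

310 ms

Only the slope matters, since a is common to both: ΔRT = b·log₂(n₂/n₁).
log₂(32) − log₂(8) = log₂(32/8) = log₂(4) = 2.
ΔRT = 155 × 2.0000 = 310.000 ms.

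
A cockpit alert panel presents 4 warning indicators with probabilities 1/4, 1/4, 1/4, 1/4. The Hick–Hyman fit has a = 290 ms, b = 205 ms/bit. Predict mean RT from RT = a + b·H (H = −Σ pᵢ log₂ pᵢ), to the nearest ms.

Each term −pᵢ log₂ pᵢ: 0.25·2 + 0.25·2 + 0.25·2 + 0.25·2; summed, H = 2.000 bits.
Mean RT = a + bH = 290 + 205·2.000 = 700.00 ms.

700 ms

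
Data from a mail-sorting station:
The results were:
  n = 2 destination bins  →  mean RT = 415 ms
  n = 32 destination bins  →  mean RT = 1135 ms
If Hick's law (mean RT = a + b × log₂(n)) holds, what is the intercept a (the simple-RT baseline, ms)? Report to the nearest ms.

The slope on a log₂ axis is (1135 − 415) / (5 − 1) = 180 ms/bit.
a = RT₁ − b·log₂ n₁ = 415 − 180 × 1 = 235.000 ms.

235 ms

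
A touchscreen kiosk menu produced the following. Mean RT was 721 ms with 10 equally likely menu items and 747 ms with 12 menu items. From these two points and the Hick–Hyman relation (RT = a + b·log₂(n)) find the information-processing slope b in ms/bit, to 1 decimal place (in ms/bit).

b = (RT₂ − RT₁)/(log₂ n₂ − log₂ n₁) = (747 − 721)/(3.5850 − 3.3219) = 98.846 ms/bit.

98.8 ms/bit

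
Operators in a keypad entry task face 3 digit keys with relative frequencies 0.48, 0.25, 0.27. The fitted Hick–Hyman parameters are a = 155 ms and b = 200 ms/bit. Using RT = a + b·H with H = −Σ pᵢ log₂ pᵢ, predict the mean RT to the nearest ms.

Entropy contributions −pᵢ log₂ pᵢ: 0.5083, 0.5000, 0.5100; sum H = 1.5183 bits.
RT = a + bH = 155 + 200·1.5183 = 458.66 ms.

459 ms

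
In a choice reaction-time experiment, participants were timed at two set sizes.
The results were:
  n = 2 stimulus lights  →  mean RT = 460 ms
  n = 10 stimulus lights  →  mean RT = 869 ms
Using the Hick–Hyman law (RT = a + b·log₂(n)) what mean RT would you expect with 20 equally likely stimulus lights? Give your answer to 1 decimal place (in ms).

With log₂ n on the abscissa the relation is linear; from the two conditions:
  b = (869 − 460) / (log₂ 10 − log₂ 2) = 409 / (3.3219 − 1) = 176.147 ms/bit
  a = 460 − 176.147 × 1 = 283.853 ms
Then RT(20) = 283.853 + 176.147 × log₂ 20 = 283.853 + 176.147 × 4.3219 ≈ 1045.147 ms.

1045.1 ms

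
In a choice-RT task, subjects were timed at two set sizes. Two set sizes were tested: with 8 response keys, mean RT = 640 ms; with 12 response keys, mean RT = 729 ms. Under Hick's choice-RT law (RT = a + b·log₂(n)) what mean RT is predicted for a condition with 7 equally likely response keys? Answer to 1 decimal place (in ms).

610.7 ms

Fit slope and intercept:
  b = (729 − 640) / (log₂ 12 − log₂ 8) = 89 / (3.5850 − 3) = 152.147 ms/bit
  a = 640 − 152.147 × 3 = 183.560 ms
Then RT(7) = 183.560 + 152.147 × log₂ 7 = 183.560 + 152.147 × 2.8074 ≈ 610.690 ms.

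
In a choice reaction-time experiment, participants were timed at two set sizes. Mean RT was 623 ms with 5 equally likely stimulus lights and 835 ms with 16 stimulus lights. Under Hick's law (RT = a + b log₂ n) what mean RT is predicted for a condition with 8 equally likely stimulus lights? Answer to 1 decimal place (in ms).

708.7 ms

Solve the two-equation system in a and b:
  b = (835 − 623) / (log₂ 16 − log₂ 5) = 212 / (4 − 2.3219) = 126.335 ms/bit
  a = 623 − 126.335 × 2.3219 = 329.658 ms
Then RT(8) = 329.658 + 126.335 × log₂ 8 = 329.658 + 126.335 × 3 ≈ 708.665 ms.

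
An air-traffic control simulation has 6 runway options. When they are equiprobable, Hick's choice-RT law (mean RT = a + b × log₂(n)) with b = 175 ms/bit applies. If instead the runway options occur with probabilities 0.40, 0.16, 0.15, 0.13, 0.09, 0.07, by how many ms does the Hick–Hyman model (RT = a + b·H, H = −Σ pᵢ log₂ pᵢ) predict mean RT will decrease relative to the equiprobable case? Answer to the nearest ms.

45 ms

The RT saving is b·ΔH. Equiprobable H₀ = log₂(6) = 2.5850 bits; with the given probabilities H = 2.3262 bits.
b·(H₀ − H) = 175 × (2.5850 − 2.3262) = 45.29 ms.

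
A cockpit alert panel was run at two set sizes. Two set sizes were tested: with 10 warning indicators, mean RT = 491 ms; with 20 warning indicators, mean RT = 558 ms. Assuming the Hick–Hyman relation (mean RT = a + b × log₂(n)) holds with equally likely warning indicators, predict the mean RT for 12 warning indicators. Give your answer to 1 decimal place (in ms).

RT is linear in log₂ n, so two points fix the line:
  b = (558 − 491) / (log₂ 20 − log₂ 10) = 67 / (4.3219 − 3.3219) = 67.000 ms/bit
  a = 491 − 67.000 × 3.3219 = 268.431 ms
Then RT(12) = 268.431 + 67.000 × log₂ 12 = 268.431 + 67.000 × 3.5850 ≈ 508.623 ms.

508.6 ms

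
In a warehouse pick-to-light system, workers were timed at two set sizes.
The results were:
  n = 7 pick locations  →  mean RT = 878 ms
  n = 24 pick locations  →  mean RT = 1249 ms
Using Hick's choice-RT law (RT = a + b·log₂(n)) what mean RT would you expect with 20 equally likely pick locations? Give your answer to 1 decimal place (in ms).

1194.1 ms

Fit slope and intercept:
  b = (1249 − 878) / (log₂ 24 − log₂ 7) = 371 / (4.5850 − 2.8074) = 208.707 ms/bit
  a = 878 − 208.707 × 2.8074 = 292.084 ms
Then RT(20) = 292.084 + 208.707 × log₂ 20 = 292.084 + 208.707 × 4.3219 ≈ 1194.103 ms.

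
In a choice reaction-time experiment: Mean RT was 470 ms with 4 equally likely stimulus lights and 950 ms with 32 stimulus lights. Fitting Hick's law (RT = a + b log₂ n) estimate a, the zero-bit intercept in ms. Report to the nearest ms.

150 ms

b = (RT₂ − RT₁)/(log₂ n₂ − log₂ n₁) = (950 − 470)/(5 − 2) = 160 ms/bit.
a = RT₁ − b·log₂ n₁ = 470 − 160 × 2 = 150.000 ms.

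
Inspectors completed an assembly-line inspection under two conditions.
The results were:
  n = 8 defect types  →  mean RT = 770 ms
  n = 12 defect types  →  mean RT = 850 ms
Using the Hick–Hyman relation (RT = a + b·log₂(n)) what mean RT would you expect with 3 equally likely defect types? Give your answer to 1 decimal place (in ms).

With log₂ n on the abscissa the relation is linear; from the two conditions:
  b = (850 − 770) / (log₂ 12 − log₂ 8) = 80 / (3.5850 − 3) = 136.761 ms/bit
  a = 770 − 136.761 × 3 = 359.717 ms
Then RT(3) = 359.717 + 136.761 × log₂ 3 = 359.717 + 136.761 × 1.5850 ≈ 576.478 ms.

576.5 ms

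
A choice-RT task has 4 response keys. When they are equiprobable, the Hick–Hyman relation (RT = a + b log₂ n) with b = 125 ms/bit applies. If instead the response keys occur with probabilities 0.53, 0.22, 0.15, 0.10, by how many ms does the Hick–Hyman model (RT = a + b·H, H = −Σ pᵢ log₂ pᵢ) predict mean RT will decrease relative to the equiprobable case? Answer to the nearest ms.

The RT saving is b·ΔH. Equiprobable H₀ = log₂(4) = 2.0000 bits; with the given probabilities H = 1.7088 bits.
b·(H₀ − H) = 125 × (2.0000 − 1.7088) = 36.41 ms.

36 ms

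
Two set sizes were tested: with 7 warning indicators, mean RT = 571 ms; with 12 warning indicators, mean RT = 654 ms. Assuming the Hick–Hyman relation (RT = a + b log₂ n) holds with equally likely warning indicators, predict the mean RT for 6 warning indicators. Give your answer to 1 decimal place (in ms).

547.3 ms

Solve the two-equation system in a and b:
  b = (654 − 571) / (log₂ 12 − log₂ 7) = 83 / (3.5850 − 2.8074) = 106.738 ms/bit
  a = 571 − 106.738 × 2.8074 = 271.350 ms
Then RT(6) = 271.350 + 106.738 × log₂ 6 = 271.350 + 106.738 × 2.5850 ≈ 547.262 ms.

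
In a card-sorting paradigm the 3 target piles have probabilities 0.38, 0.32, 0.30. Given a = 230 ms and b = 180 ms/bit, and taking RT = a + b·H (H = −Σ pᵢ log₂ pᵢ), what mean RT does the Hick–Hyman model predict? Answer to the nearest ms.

H = 0.38·log₂(1/0.38) + 0.32·log₂(1/0.32) + 0.30·log₂(1/0.30) = 1.5776 bits.
RT = 230 + 180 × 1.5776 = 513.96 ms.

514 ms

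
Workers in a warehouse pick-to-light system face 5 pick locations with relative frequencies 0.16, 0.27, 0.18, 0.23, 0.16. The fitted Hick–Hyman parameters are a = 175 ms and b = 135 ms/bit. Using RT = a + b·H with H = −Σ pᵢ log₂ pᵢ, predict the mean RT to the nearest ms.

H = 0.16·log₂(1/0.16) + 0.27·log₂(1/0.27) + 0.18·log₂(1/0.18) + 0.23·log₂(1/0.23) + 0.16·log₂(1/0.16) = 2.2890 bits.
RT = 175 + 135 × 2.2890 = 484.02 ms.

484 ms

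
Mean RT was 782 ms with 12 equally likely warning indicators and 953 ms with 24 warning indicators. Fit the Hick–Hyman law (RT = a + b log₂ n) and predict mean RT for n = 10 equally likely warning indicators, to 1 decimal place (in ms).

With log₂ n on the abscissa the relation is linear; from the two conditions:
  b = (953 − 782) / (log₂ 24 − log₂ 12) = 171 / (4.5850 − 3.5850) = 171.000 ms/bit
  a = 782 − 171.000 × 3.5850 = 168.971 ms
Then RT(10) = 168.971 + 171.000 × log₂ 10 = 168.971 + 171.000 × 3.3219 ≈ 737.021 ms.

737.0 ms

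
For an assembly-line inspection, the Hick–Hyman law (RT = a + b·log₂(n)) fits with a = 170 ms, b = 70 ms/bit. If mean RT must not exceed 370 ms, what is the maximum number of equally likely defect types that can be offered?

Information budget: (370 − 170)/70 = 2.8571 bits, so n ≤ 2^2.8571 = 7.246 → at most 7.

7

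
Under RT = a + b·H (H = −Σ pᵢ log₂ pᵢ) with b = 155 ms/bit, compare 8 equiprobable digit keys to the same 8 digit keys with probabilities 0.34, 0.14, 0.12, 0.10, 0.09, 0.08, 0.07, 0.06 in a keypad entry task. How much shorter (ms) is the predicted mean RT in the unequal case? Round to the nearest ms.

40 ms

Equiprobable entropy H₀ = log₂ 8 = 3.0000 bits.
Skewed entropy H = −Σ pᵢ log₂ pᵢ = 2.7418 bits.
ΔRT = b·(H₀ − H) = 155 × 0.2582 = 40.02 ms.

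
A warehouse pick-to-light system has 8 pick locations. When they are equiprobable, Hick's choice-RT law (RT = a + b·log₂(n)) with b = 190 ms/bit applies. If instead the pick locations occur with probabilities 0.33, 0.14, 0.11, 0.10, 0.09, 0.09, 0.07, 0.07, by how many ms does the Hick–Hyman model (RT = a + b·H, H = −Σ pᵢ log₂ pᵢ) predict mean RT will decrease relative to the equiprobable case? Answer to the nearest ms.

The RT saving is b·ΔH. Equiprobable H₀ = log₂(8) = 3.0000 bits; with the given probabilities H = 2.7698 bits.
b·(H₀ − H) = 190 × (3.0000 − 2.7698) = 43.73 ms.

44 ms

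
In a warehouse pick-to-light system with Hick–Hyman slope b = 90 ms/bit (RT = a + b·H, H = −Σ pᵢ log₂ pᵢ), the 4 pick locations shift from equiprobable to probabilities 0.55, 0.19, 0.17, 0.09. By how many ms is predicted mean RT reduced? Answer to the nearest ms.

The RT saving is b·ΔH. Equiprobable H₀ = log₂(4) = 2.0000 bits; with the given probabilities H = 1.6768 bits.
b·(H₀ − H) = 90 × (2.0000 − 1.6768) = 29.08 ms.

29 ms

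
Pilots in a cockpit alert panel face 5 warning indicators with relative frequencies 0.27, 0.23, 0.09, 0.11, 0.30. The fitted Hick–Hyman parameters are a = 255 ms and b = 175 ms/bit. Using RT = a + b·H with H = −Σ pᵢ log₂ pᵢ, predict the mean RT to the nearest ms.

637 ms

Entropy contributions −pᵢ log₂ pᵢ: 0.5100, 0.4877, 0.3127, 0.3503, 0.5211; sum H = 2.1817 bits.
RT = a + bH = 255 + 175·2.1817 = 636.80 ms.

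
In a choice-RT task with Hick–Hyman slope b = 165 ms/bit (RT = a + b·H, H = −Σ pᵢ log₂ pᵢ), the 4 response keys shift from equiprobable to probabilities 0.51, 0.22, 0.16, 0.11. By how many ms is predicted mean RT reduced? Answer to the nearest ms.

41 ms

The RT saving is b·ΔH. Equiprobable H₀ = log₂(4) = 2.0000 bits; with the given probabilities H = 1.7493 bits.
b·(H₀ − H) = 165 × (2.0000 − 1.7493) = 41.36 ms.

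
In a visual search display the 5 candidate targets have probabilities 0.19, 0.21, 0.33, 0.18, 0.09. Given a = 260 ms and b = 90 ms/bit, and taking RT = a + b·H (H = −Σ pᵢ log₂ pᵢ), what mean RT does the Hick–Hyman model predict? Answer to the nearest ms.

H = 0.19·log₂(1/0.19) + 0.21·log₂(1/0.21) + 0.33·log₂(1/0.33) + 0.18·log₂(1/0.18) + 0.09·log₂(1/0.09) = 2.2138 bits.
RT = 260 + 90 × 2.2138 = 459.25 ms.

459 ms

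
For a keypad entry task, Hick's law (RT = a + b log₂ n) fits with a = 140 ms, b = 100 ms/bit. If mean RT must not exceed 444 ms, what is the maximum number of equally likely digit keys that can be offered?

8

100·log₂ n ≤ 444 − 140 = 304, giving log₂ n ≤ 3.0400 and n ≤ 8.225. The largest whole number is 8.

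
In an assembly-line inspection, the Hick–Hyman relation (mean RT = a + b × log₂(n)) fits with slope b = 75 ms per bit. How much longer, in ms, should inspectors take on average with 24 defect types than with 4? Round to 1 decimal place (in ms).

193.9 ms

The intercept a cancels: ΔRT = b·(log₂ n₂ − log₂ n₁) = b·log₂(n₂/n₁).
log₂(24) − log₂(4) = 4.5850 − 2 = 2.5850.
ΔRT = 75 × 2.5850 = 193.872 ms.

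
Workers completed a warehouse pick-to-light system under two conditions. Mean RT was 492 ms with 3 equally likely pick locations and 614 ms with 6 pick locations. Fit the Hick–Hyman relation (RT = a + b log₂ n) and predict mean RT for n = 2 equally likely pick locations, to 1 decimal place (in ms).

Fit slope and intercept:
  b = (614 − 492) / (log₂ 6 − log₂ 3) = 122 / (2.5850 − 1.5850) = 122.000 ms/bit
  a = 492 − 122.000 × 1.5850 = 298.635 ms
Then RT(2) = 298.635 + 122.000 × log₂ 2 = 298.635 + 122.000 × 1 ≈ 420.635 ms.

420.6 ms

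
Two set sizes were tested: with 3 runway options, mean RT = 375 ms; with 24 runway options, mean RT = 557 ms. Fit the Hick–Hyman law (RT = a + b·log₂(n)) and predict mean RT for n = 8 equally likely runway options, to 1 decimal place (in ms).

460.8 ms

With log₂ n on the abscissa the relation is linear; from the two conditions:
  b = (557 − 375) / (log₂ 24 − log₂ 3) = 182 / (4.5850 − 1.5850) = 60.667 ms/bit
  a = 375 − 60.667 × 1.5850 = 278.846 ms
Then RT(8) = 278.846 + 60.667 × log₂ 8 = 278.846 + 60.667 × 3 ≈ 460.846 ms.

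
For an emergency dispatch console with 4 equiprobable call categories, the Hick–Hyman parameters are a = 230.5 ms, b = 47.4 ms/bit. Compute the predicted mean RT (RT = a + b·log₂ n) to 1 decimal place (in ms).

log₂(4) = 2 bits, so RT = 230.5 + 47.4 × 2 ≈ 325.300 ms.

325.3 ms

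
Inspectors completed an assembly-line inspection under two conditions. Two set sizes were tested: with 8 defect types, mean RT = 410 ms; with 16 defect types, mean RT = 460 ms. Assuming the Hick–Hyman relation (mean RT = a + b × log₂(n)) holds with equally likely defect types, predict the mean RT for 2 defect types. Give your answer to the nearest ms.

Fit slope and intercept:
  b = (460 − 410) / (log₂ 16 − log₂ 8) = 50 / (4 − 3) = 50 ms/bit
  a = 410 − 50 × 3 = 260 ms
Then RT(2) = 260 + 50 × log₂ 2 = 260 + 50 × 1 ≈ 310.000 ms.

310 ms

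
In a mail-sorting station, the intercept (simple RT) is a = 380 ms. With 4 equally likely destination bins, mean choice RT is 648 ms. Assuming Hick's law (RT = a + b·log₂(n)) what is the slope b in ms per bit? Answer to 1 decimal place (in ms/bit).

134.0 ms/bit

4 alternatives carry log₂ 4 = 2 bits; the choice cost is 648 − 380 = 268 ms, so b = 268/2 = 134.000 ms/bit.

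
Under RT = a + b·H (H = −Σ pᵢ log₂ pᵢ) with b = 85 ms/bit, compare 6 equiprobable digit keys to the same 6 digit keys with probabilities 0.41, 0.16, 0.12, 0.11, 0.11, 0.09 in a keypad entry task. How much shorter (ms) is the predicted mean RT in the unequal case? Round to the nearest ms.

22 ms

The RT saving is b·ΔH. Equiprobable H₀ = log₂(6) = 2.5850 bits; with the given probabilities H = 2.3307 bits.
b·(H₀ − H) = 85 × (2.5850 − 2.3307) = 21.61 ms.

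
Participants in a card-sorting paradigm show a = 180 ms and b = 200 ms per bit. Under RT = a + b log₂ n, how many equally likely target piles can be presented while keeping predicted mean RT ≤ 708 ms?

6

200·log₂ n ≤ 708 − 180 = 528, giving log₂ n ≤ 2.6400 and n ≤ 6.233. The largest whole number is 6.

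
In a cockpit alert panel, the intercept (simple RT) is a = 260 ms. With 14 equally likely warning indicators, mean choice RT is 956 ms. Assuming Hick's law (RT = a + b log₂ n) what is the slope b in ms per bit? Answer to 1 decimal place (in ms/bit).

182.8 ms/bit

b = (956 − 260) / log₂(14) = 696 / 3.8074 = 182.804 ms/bit.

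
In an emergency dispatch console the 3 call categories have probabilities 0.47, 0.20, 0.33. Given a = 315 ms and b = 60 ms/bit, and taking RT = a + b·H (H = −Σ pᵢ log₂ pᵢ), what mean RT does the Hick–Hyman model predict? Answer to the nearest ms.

Entropy contributions −pᵢ log₂ pᵢ: 0.5120, 0.4644, 0.5278; sum H = 1.5042 bits.
RT = a + bH = 315 + 60·1.5042 = 405.25 ms.

405 ms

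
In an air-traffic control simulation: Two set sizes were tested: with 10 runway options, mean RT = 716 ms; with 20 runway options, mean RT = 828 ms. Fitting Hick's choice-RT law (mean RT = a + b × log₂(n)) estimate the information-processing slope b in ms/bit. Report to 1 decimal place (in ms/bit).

112.0 ms/bit

Slope: b = (828 − 716) / (log₂ 20 − log₂ 10) = 112/1.0000 = 112.000 ms/bit.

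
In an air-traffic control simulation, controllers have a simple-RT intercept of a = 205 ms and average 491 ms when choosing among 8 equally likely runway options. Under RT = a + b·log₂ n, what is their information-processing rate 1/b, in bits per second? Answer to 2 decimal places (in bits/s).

10.49 bits/s

b = (491 − 205)/log₂ 8 = 286/3 = 95.333 ms per bit = 0.09533 s/bit; the reciprocal is 10.490 bits/s.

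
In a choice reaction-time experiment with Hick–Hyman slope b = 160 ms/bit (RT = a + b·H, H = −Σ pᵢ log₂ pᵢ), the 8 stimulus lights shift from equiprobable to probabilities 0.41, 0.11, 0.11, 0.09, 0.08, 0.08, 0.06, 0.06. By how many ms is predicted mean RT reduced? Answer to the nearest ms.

62 ms

Equiprobable entropy H₀ = log₂ 8 = 3.0000 bits.
Skewed entropy H = −Σ pᵢ log₂ pᵢ = 2.6107 bits.
ΔRT = b·(H₀ − H) = 160 × 0.3893 = 62.29 ms.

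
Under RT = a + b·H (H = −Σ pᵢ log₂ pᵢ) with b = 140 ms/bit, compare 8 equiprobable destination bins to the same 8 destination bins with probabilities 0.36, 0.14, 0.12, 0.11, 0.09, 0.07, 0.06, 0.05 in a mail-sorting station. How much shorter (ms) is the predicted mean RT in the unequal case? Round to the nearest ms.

44 ms

The RT saving is b·ΔH. Equiprobable H₀ = log₂(8) = 3.0000 bits; with the given probabilities H = 2.6859 bits.
b·(H₀ − H) = 140 × (3.0000 − 2.6859) = 43.97 ms.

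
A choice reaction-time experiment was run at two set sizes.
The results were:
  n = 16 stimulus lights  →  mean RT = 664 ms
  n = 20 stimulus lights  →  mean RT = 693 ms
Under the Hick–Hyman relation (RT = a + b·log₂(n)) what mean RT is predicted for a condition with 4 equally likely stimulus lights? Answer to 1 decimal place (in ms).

With log₂ n on the abscissa the relation is linear; from the two conditions:
  b = (693 − 664) / (log₂ 20 − log₂ 16) = 29 / (4.3219 − 4) = 90.082 ms/bit
  a = 664 − 90.082 × 4 = 303.671 ms
Then RT(4) = 303.671 + 90.082 × log₂ 4 = 303.671 + 90.082 × 2 ≈ 483.836 ms.

483.8 ms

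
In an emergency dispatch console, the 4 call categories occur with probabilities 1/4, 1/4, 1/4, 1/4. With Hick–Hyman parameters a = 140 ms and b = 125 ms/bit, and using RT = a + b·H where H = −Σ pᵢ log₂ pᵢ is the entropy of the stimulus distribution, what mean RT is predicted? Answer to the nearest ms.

390 ms

Each term −pᵢ log₂ pᵢ: 0.25·2 + 0.25·2 + 0.25·2 + 0.25·2; summed, H = 2.000 bits.
Mean RT = a + bH = 140 + 125·2.000 = 390.00 ms.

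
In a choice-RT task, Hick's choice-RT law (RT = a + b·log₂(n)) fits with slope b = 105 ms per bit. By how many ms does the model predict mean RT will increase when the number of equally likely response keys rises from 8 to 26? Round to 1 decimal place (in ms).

178.5 ms

ΔRT = (a + b log₂ n₂) − (a + b log₂ n₁) = b·(log₂ n₂ − log₂ n₁).
log₂(26) − log₂(8) = 4.7004 − 3 = 1.7004.
ΔRT = 105 × 1.7004 = 178.546 ms.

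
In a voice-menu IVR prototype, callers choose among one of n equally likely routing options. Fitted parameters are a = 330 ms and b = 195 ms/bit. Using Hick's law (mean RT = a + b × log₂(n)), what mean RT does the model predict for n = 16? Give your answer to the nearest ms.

1110 ms

log₂(16) = 4 bits, so RT = 330 + 195 × 4 ≈ 1110.000 ms.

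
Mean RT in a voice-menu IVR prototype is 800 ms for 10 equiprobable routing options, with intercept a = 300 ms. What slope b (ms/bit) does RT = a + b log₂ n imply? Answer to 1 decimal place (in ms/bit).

10 alternatives carry log₂ 10 = 3.3219 bits; the choice cost is 800 − 300 = 500 ms, so b = 500/3.3219 = 150.515 ms/bit.

150.5 ms/bit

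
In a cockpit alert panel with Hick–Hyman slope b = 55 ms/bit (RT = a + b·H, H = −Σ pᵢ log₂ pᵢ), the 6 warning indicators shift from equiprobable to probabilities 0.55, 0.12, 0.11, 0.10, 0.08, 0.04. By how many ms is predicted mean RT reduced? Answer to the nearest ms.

Equiprobable entropy H₀ = log₂ 6 = 2.5850 bits.
Skewed entropy H = −Σ pᵢ log₂ pᵢ = 2.0012 bits.
ΔRT = b·(H₀ − H) = 55 × 0.5838 = 32.11 ms.

32 ms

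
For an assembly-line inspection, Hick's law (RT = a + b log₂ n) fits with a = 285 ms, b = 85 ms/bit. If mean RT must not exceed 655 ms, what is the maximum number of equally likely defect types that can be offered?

Information budget: (655 − 285)/85 = 4.3529 bits, so n ≤ 2^4.3529 = 20.435 → at most 20.

20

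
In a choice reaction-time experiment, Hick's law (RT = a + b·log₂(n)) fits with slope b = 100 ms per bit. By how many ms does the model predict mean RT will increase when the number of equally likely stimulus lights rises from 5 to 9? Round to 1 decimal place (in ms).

The intercept a cancels: ΔRT = b·(log₂ n₂ − log₂ n₁) = b·log₂(n₂/n₁).
log₂(9) − log₂(5) = 3.1699 − 2.3219 = 0.8480.
ΔRT = 100 × 0.8480 = 84.800 ms.

84.8 ms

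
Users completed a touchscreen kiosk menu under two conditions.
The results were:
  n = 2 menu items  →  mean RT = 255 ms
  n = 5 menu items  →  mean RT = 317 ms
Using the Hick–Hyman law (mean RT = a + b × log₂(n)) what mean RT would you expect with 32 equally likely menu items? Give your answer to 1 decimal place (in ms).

Solve the two-equation system in a and b:
  b = (317 − 255) / (log₂ 5 − log₂ 2) = 62 / (2.3219 − 1) = 46.901 ms/bit
  a = 255 − 46.901 × 1 = 208.099 ms
Then RT(32) = 208.099 + 46.901 × log₂ 32 = 208.099 + 46.901 × 5 ≈ 442.605 ms.

442.6 ms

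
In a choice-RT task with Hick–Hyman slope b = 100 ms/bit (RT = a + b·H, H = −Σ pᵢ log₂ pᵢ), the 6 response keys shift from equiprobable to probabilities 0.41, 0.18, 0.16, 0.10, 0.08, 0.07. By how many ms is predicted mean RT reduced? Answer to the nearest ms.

30 ms

Equiprobable entropy H₀ = log₂ 6 = 2.5850 bits.
Skewed entropy H = −Σ pᵢ log₂ pᵢ = 2.2880 bits.
ΔRT = b·(H₀ − H) = 100 × 0.2970 = 29.70 ms.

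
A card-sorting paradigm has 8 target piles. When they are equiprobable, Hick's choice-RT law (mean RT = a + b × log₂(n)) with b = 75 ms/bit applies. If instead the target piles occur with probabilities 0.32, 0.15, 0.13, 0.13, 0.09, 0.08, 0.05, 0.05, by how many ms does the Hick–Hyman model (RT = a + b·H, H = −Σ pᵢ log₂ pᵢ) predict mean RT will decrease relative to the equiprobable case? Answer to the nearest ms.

The RT saving is b·ΔH. Equiprobable H₀ = log₂(8) = 3.0000 bits; with the given probabilities H = 2.7382 bits.
b·(H₀ − H) = 75 × (3.0000 − 2.7382) = 19.63 ms.

20 ms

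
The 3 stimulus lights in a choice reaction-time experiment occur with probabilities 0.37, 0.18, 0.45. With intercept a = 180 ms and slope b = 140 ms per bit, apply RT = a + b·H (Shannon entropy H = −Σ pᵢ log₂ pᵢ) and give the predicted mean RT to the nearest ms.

H = 0.37·log₂(1/0.37) + 0.18·log₂(1/0.18) + 0.45·log₂(1/0.45) = 1.4944 bits.
RT = 180 + 140 × 1.4944 = 389.22 ms.

389 ms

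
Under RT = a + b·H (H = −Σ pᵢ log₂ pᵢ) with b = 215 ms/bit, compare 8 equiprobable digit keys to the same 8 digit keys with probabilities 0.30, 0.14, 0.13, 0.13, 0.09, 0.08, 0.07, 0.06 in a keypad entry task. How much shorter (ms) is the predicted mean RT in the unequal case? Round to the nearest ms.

43 ms

Equiprobable entropy H₀ = log₂ 8 = 3.0000 bits.
Skewed entropy H = −Σ pᵢ log₂ pᵢ = 2.7997 bits.
ΔRT = b·(H₀ − H) = 215 × 0.2003 = 43.06 ms.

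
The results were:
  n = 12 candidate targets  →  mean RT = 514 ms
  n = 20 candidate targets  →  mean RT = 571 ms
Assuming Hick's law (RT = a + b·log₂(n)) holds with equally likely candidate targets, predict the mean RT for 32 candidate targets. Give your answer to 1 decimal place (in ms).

Solve the two-equation system in a and b:
  b = (571 − 514) / (log₂ 20 − log₂ 12) = 57 / (4.3219 − 3.5850) = 77.344 ms/bit
  a = 514 − 77.344 × 3.5850 = 236.724 ms
Then RT(32) = 236.724 + 77.344 × log₂ 32 = 236.724 + 77.344 × 5 ≈ 623.445 ms.

623.4 ms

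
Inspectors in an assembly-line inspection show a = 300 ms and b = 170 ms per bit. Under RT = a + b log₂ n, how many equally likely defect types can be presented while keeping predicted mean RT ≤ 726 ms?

5

Information budget: (726 − 300)/170 = 2.5059 bits, so n ≤ 2^2.5059 = 5.680 → at most 5.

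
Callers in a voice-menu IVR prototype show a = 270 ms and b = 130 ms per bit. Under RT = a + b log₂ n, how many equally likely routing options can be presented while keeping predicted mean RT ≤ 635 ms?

130·log₂ n ≤ 635 − 270 = 365, giving log₂ n ≤ 2.8077 and n ≤ 7.002. The largest whole number is 7.

7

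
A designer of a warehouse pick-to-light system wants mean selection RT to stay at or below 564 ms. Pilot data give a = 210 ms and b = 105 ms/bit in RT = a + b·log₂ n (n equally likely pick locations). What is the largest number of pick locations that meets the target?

Set 210 + 105·log₂ n ≤ 564 → log₂ n ≤ (564 − 210)/105 = 3.3714.
So n ≤ 2^3.3714 = 10.349; the largest integer n is 10.

10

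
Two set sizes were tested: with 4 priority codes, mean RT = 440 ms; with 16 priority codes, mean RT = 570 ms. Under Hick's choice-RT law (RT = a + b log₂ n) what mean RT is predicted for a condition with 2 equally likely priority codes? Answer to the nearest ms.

Fit slope and intercept:
  b = (570 − 440) / (log₂ 16 − log₂ 4) = 130 / (4 − 2) = 65 ms/bit
  a = 440 − 65 × 2 = 310 ms
Then RT(2) = 310 + 65 × log₂ 2 = 310 + 65 × 1 ≈ 375.000 ms.

375 ms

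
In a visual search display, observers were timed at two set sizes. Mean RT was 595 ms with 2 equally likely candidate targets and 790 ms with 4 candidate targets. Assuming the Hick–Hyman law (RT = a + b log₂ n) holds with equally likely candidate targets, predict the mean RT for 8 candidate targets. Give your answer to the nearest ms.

985 ms

With log₂ n on the abscissa the relation is linear; from the two conditions:
  b = (790 − 595) / (log₂ 4 − log₂ 2) = 195 / (2 − 1) = 195 ms/bit
  a = 595 − 195 × 1 = 400 ms
Then RT(8) = 400 + 195 × log₂ 8 = 400 + 195 × 3 ≈ 985.000 ms.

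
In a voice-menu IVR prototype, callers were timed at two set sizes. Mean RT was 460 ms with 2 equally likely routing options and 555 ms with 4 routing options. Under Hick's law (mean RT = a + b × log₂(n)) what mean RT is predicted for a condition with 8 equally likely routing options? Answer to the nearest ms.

650 ms

Fit slope and intercept:
  b = (555 − 460) / (log₂ 4 − log₂ 2) = 95 / (2 − 1) = 95 ms/bit
  a = 460 − 95 × 1 = 365 ms
Then RT(8) = 365 + 95 × log₂ 8 = 365 + 95 × 3 ≈ 650.000 ms.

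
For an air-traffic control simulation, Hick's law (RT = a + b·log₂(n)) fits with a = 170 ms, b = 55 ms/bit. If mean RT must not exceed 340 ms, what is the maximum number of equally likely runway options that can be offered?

8

Set 170 + 55·log₂ n ≤ 340 → log₂ n ≤ (340 − 170)/55 = 3.0909.
So n ≤ 2^3.0909 = 8.520; the largest integer n is 8.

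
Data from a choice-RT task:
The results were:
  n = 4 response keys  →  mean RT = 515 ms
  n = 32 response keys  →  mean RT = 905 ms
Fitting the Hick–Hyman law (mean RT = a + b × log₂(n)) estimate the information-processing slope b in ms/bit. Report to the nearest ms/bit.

130 ms/bit

Slope: b = (905 − 515) / (log₂ 32 − log₂ 4) = 390/3.0000 = 130 ms/bit.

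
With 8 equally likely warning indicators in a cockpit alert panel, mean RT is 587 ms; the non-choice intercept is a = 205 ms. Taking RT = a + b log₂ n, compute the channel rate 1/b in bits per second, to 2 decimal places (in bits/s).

b = (587 − 205)/log₂ 8 = 382/3 = 127.333 ms per bit = 0.12733 s/bit; the reciprocal is 7.853 bits/s.

7.85 bits/s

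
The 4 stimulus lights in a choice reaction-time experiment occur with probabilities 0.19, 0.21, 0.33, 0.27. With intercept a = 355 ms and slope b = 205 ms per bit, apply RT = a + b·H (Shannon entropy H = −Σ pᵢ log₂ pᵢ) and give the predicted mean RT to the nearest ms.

H = 0.19·log₂(1/0.19) + 0.21·log₂(1/0.21) + 0.33·log₂(1/0.33) + 0.27·log₂(1/0.27) = 1.9659 bits.
RT = 355 + 205 × 1.9659 = 758.01 ms.

758 ms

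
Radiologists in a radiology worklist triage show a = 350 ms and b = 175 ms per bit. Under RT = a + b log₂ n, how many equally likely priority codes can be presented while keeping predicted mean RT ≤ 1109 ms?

20

Set 350 + 175·log₂ n ≤ 1109 → log₂ n ≤ (1109 − 350)/175 = 4.3371.
So n ≤ 2^4.3371 = 20.212; the largest integer n is 20.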